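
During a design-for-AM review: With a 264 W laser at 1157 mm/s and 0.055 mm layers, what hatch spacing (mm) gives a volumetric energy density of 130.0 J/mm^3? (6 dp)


h = 264 / (130.0*1157*0.055) = 0.031913 mm


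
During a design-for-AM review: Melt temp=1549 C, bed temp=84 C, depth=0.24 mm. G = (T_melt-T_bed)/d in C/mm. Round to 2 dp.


G = (1549-84)/0.24 = 6104.17 C/mm


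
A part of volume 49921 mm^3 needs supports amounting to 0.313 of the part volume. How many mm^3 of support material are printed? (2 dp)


V_support = 49921 * 0.313 = 15625.27 mm^3


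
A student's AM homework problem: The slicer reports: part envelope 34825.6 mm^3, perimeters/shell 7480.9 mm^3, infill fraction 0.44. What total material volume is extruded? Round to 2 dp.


V_infill = (34825.6 - 7480.9) * 0.44 = 12031.67
V_total = 7480.9 + 12031.67 = 19512.57 mm^3


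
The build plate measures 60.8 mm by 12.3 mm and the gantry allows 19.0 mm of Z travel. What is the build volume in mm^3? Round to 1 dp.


V = 60.8 * 12.3 * 19.0 = 14209.0 mm^3


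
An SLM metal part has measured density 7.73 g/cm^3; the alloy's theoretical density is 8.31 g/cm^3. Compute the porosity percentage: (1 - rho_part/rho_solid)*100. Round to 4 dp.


Porosity = (1-7.73/8.31)*100 = 6.9795 %


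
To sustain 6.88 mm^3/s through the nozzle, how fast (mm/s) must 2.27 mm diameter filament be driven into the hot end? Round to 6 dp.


A = pi*(2.27/2)^2 = 4.047078
v = 6.88 / 4.047078 = 1.699992 mm/s


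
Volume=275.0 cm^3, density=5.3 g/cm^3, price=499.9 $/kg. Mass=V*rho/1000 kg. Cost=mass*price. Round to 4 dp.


Mass = 275.0*5.3/1000 = 1.4575 kg
Cost = 1.4575 * 499.9 = 728.6043 $


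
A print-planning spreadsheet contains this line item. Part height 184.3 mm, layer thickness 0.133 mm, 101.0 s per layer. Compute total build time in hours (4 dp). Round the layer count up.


Layers = ceil(184.3/0.133) = 1386
t = 1386 * 101.0 / 3600 = 38.885 hrs


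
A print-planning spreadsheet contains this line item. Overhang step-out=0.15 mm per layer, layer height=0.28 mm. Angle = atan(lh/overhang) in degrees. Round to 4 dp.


angle = atan(0.28/0.15) = 61.8214 degrees


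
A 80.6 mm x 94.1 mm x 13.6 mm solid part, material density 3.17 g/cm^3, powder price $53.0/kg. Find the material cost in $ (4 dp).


V = 80.6 * 94.1 * 13.6 = 103148.656 mm^3 = 103.148656 cm^3
Mass = 103.148656 * 3.17 / 1000 = 0.32698124 kg
Cost = 0.32698124 * 53.0 = 17.33 $


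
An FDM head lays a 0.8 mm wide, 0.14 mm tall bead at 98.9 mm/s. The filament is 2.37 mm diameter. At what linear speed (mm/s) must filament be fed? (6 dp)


Q = 0.8 * 0.14 * 98.9 = 11.0768 mm^3/s
A_fil = pi*(2.37/2)^2 = 4.41150294 mm^2
v_feed = 11.0768 / 4.41150294 = 2.51089 mm/s


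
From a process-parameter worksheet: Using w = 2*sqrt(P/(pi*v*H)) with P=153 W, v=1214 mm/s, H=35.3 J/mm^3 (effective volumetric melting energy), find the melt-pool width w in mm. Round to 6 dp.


w = 2*sqrt(153/(pi*1214*35.3)) = 0.067422 mm


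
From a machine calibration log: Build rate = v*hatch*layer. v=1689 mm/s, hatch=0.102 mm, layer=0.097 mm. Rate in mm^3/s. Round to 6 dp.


Rate = 1689 * 0.102 * 0.097 = 16.710966 mm^3/s


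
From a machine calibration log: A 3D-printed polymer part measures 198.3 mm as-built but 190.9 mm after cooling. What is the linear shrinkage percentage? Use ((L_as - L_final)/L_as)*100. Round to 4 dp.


Shrinkage = ((198.3-190.9)/198.3)*100 = 3.7317 %


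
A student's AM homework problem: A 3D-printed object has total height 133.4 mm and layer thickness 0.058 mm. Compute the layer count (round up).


Layers = ceil(133.4/0.058) = 2300


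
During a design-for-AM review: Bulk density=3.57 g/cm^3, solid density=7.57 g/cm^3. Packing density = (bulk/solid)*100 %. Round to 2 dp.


Packing = (3.57/7.57)*100 = 47.16 %


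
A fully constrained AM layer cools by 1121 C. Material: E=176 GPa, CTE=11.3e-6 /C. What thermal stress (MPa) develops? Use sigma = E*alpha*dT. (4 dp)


sigma = 176*1000 * 11.3e-6 * 1121 = 2229.4448 MPa


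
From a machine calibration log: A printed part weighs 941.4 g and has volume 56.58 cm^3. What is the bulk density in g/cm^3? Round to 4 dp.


rho = 941.4 / 56.58 = 16.6384 g/cm^3


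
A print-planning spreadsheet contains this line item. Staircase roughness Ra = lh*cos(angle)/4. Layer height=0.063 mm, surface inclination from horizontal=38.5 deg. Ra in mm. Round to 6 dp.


Ra = 0.063 * cos(38.5) / 4 = 0.012326 mm


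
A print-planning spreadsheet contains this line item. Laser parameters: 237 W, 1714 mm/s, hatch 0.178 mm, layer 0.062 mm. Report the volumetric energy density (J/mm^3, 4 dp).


E = 237 / (1714*0.178*0.062) = 12.5293 J/mm^3


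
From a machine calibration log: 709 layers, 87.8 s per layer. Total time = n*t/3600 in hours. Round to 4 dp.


t = 709 * 87.8 / 3600 = 17.2917 hrs


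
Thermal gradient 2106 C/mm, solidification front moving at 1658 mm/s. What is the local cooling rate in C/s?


CR = 2106 * 1658 = 3491748 C/s


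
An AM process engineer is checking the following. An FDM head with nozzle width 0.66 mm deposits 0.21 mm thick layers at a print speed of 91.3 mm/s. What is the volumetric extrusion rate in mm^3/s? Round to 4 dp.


Rate = 0.66 * 0.21 * 91.3 = 12.6542 mm^3/s


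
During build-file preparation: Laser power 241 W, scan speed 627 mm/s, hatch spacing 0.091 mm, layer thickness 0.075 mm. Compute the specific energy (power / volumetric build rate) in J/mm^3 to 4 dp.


Build rate = 627 * 0.091 * 0.075 = 4.279275 mm^3/s
SE = 241 / 4.279275 = 56.318 J/mm^3


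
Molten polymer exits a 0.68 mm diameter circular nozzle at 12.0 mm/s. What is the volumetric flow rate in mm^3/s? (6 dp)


A = pi*(0.68/2)^2 = 0.36316811 mm^2
Q = 0.36316811 * 12.0 = 4.358017 mm^3/s


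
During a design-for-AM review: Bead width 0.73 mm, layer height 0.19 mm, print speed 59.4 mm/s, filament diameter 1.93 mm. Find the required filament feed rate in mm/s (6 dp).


Q = 0.73 * 0.19 * 59.4 = 8.23878 mm^3/s
A_fil = pi*(1.93/2)^2 = 2.92552962 mm^2
v_feed = 8.23878 / 2.92552962 = 2.816167 mm/s


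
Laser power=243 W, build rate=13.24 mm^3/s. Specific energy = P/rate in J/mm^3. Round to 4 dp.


SE = 243 / 13.24 = 18.3535 J/mm^3


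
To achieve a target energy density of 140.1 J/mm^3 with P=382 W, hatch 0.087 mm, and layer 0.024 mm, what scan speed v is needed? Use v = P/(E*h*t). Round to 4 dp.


v = 382 / (140.1*0.087*0.024) = 1305.8543 mm/s


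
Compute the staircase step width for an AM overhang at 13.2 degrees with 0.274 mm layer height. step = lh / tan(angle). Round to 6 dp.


step = 0.274 / tan(13.2) = 1.168205 mm


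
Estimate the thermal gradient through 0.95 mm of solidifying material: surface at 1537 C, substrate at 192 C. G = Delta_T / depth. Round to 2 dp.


G = (1537-192)/0.95 = 1415.79 C/mm


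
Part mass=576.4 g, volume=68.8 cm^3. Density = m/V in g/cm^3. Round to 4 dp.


rho = 576.4 / 68.8 = 8.3779 g/cm^3


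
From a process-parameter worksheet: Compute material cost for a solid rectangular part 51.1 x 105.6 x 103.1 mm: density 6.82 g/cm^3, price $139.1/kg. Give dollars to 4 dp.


V = 51.1 * 105.6 * 103.1 = 556344.096 mm^3 = 556.344096 cm^3
Mass = 556.344096 * 6.82 / 1000 = 3.79426673 kg
Cost = 3.79426673 * 139.1 = 527.7825 $


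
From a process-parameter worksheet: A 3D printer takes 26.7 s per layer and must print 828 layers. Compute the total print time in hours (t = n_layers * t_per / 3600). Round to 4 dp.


t = 828 * 26.7 / 3600 = 6.141 hrs


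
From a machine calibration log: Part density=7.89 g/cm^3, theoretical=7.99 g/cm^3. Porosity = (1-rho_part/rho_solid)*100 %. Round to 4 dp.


Porosity = (1-7.89/7.99)*100 = 1.2516 %


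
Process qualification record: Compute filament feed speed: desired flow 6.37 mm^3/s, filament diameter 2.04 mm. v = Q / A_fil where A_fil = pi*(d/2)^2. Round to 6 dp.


A = pi*(2.04/2)^2 = 3.268513
v = 6.37 / 3.268513 = 1.948898 mm/s


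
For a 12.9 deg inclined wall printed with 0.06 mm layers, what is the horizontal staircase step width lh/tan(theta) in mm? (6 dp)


step = 0.06 / tan(12.9) = 0.261974 mm


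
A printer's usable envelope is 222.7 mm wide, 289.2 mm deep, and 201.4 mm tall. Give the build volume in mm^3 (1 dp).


V = 222.7 * 289.2 * 201.4 = 12971134.8 mm^3


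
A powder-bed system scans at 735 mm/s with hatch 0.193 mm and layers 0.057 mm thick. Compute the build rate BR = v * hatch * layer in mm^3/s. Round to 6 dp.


Rate = 735 * 0.193 * 0.057 = 8.085735 mm^3/s


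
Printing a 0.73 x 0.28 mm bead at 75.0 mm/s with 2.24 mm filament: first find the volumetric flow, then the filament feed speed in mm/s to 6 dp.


Q = 0.73 * 0.28 * 75.0 = 15.33 mm^3/s
A_fil = pi*(2.24/2)^2 = 3.94081382 mm^2
v_feed = 15.33 / 3.94081382 = 3.890059 mm/s


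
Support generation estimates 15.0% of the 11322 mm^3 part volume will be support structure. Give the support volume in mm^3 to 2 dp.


V_support = 11322 * 0.15 = 1698.3 mm^3


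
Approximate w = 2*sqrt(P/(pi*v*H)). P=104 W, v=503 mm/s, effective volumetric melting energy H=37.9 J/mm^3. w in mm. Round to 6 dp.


w = 2*sqrt(104/(pi*503*37.9)) = 0.083343 mm


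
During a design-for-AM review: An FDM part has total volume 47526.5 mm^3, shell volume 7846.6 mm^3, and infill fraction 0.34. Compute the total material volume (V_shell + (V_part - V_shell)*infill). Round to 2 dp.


V_infill = (47526.5 - 7846.6) * 0.34 = 13491.17
V_total = 7846.6 + 13491.17 = 21337.77 mm^3


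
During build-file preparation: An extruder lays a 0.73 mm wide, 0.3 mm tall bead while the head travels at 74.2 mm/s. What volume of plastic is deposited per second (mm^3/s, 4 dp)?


Rate = 0.73 * 0.3 * 74.2 = 16.2498 mm^3/s


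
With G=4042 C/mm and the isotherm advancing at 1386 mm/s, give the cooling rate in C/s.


CR = 4042 * 1386 = 5602212 C/s


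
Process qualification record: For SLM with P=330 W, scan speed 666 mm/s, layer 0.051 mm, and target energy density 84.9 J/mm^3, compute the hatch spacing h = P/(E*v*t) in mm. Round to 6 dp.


h = 330 / (84.9*666*0.051) = 0.114436 mm


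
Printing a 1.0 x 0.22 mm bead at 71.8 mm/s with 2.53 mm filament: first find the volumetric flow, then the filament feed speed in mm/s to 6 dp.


Q = 1.0 * 0.22 * 71.8 = 15.796 mm^3/s
A_fil = pi*(2.53/2)^2 = 5.0272551 mm^2
v_feed = 15.796 / 5.0272551 = 3.142072 mm/s


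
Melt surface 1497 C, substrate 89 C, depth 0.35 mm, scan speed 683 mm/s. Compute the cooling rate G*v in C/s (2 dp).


G = (1497-89)/0.35 = 4022.85714286 C/mm
CR = 4022.85714286 * 683 = 2747611.43 C/s


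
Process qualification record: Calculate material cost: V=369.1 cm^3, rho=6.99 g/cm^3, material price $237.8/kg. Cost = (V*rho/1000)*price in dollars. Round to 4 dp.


Mass = 369.1*6.99/1000 = 2.580009 kg
Cost = 2.580009 * 237.8 = 613.5261 $


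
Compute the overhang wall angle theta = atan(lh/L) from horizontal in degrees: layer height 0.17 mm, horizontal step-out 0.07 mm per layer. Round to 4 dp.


angle = atan(0.17/0.07) = 67.6199 degrees


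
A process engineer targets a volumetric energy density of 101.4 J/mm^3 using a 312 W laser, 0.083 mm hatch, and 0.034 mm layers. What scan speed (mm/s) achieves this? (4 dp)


v = 312 / (101.4*0.083*0.034) = 1090.3342 mm/s


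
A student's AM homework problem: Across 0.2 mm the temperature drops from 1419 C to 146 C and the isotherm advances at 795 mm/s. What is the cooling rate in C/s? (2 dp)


G = (1419-146)/0.2 = 6365.0 C/mm
CR = 6365.0 * 795 = 5060175.0 C/s


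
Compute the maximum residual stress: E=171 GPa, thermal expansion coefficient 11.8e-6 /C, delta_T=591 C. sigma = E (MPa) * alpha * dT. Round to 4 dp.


sigma = 171*1000 * 11.8e-6 * 591 = 1192.5198 MPa


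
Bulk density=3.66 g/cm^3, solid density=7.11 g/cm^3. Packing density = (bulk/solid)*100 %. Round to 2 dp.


Packing = (3.66/7.11)*100 = 51.48 %


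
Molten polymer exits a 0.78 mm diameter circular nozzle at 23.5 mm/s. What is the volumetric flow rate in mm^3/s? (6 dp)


A = pi*(0.78/2)^2 = 0.47783624 mm^2
Q = 0.47783624 * 23.5 = 11.229152 mm^3/s


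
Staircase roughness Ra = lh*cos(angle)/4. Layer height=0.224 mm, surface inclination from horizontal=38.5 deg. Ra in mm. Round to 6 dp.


Ra = 0.224 * cos(38.5) / 4 = 0.043826 mm


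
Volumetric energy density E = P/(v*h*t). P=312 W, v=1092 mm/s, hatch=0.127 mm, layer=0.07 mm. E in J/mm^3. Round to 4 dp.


E = 312 / (1092*0.127*0.07) = 32.1388 J/mm^3


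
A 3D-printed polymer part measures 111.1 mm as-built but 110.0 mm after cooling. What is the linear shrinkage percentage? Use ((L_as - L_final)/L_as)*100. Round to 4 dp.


Shrinkage = ((111.1-110.0)/111.1)*100 = 0.9901 %


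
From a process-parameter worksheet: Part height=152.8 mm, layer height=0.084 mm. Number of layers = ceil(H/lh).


Layers = ceil(152.8/0.084) = 1820


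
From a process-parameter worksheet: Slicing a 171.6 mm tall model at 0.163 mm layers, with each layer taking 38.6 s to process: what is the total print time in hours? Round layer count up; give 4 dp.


Layers = ceil(171.6/0.163) = 1053
t = 1053 * 38.6 / 3600 = 11.2905 hrs


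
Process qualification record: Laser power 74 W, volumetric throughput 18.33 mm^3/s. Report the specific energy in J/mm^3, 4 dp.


SE = 74 / 18.33 = 4.0371 J/mm^3


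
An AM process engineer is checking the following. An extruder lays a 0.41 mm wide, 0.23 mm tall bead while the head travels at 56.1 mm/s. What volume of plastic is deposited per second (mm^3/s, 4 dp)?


Rate = 0.41 * 0.23 * 56.1 = 5.2902 mm^3/s


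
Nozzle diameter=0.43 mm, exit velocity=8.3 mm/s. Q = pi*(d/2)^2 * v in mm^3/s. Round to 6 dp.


A = pi*(0.43/2)^2 = 0.14522012 mm^2
Q = 0.14522012 * 8.3 = 1.205327 mm^3/s


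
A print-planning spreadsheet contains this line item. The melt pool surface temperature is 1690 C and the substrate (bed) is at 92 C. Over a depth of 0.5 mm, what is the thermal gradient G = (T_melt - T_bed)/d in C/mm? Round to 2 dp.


G = (1690-92)/0.5 = 3196.0 C/mm


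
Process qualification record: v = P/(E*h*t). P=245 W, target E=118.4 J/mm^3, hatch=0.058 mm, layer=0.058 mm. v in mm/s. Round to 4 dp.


v = 245 / (118.4*0.058*0.058) = 615.1179 mm/s


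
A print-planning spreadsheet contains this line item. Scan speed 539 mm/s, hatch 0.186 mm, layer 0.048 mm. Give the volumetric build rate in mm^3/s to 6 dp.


Rate = 539 * 0.186 * 0.048 = 4.812192 mm^3/s


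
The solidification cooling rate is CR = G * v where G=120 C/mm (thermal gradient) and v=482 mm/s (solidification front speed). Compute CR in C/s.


CR = 120 * 482 = 57840 C/s


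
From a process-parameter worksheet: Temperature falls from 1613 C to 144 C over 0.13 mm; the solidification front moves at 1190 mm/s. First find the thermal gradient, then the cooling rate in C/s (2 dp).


G = (1613-144)/0.13 = 11300.0 C/mm
CR = 11300.0 * 1190 = 13447000.0 C/s


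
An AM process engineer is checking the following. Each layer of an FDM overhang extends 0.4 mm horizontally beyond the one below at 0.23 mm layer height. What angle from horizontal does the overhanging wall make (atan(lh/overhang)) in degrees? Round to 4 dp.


angle = atan(0.23/0.4) = 29.8989 degrees


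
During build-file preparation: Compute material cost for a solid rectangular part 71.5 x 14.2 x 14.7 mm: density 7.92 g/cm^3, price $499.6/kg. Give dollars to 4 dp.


V = 71.5 * 14.2 * 14.7 = 14924.91 mm^3 = 14.92491 cm^3
Mass = 14.92491 * 7.92 / 1000 = 0.11820529 kg
Cost = 0.11820529 * 499.6 = 59.0554 $


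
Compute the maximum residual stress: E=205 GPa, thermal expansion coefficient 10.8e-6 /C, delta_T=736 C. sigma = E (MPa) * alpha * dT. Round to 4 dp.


sigma = 205*1000 * 10.8e-6 * 736 = 1629.504 MPa


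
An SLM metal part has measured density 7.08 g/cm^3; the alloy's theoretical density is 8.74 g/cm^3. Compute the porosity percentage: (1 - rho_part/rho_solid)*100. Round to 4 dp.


Porosity = (1-7.08/8.74)*100 = 18.9931 %


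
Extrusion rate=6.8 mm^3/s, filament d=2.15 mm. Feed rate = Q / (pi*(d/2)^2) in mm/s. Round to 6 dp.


A = pi*(2.15/2)^2 = 3.630503
v = 6.8 / 3.630503 = 1.873019 mm/s


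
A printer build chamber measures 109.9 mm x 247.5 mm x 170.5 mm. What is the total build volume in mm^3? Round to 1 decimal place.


V = 109.9 * 247.5 * 170.5 = 4637642.6 mm^3


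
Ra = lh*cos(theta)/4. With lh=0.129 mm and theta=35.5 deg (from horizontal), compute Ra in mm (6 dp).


Ra = 0.129 * cos(35.5) / 4 = 0.026255 mm


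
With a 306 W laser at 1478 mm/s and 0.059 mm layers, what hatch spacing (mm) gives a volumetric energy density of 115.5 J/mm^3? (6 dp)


h = 306 / (115.5*1478*0.059) = 0.030382 mm


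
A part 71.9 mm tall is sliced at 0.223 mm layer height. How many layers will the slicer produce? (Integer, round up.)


Layers = ceil(71.9/0.223) = 323


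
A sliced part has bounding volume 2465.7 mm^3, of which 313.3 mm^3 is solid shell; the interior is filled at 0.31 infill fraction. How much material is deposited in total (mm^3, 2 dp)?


V_infill = (2465.7 - 313.3) * 0.31 = 667.24
V_total = 313.3 + 667.24 = 980.54 mm^3


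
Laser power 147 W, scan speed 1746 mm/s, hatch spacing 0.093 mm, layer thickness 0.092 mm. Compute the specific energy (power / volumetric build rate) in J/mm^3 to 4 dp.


Build rate = 1746 * 0.093 * 0.092 = 14.938776 mm^3/s
SE = 147 / 14.938776 = 9.8402 J/mm^3


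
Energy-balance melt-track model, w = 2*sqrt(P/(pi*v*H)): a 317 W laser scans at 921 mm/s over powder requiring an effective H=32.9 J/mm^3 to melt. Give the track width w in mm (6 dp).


w = 2*sqrt(317/(pi*921*32.9)) = 0.115414 mm


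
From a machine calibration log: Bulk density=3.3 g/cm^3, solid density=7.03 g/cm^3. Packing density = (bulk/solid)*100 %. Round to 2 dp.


Packing = (3.3/7.03)*100 = 46.94 %


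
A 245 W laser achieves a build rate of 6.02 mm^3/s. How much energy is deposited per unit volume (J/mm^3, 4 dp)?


SE = 245 / 6.02 = 40.6977 J/mm^3


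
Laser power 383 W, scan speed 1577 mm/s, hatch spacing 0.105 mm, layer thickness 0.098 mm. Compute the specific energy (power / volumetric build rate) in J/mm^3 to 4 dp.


Build rate = 1577 * 0.105 * 0.098 = 16.22733 mm^3/s
SE = 383 / 16.22733 = 23.6022 J/mm^3


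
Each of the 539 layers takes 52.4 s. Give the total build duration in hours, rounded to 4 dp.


t = 539 * 52.4 / 3600 = 7.8454 hrs


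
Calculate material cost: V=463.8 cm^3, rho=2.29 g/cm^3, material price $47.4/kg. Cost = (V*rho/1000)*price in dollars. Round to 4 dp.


Mass = 463.8*2.29/1000 = 1.062102 kg
Cost = 1.062102 * 47.4 = 50.3436 $


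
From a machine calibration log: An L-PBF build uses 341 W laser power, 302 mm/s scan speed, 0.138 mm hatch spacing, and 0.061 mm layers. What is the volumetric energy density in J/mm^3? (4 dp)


E = 341 / (302*0.138*0.061) = 134.1339 J/mm^3


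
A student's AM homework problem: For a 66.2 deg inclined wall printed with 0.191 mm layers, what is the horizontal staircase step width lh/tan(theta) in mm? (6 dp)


step = 0.191 / tan(66.2) = 0.084241 mm


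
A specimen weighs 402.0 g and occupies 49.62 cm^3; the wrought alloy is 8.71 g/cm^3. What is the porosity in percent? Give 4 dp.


rho_part = 402.0 / 49.62 = 8.10157195 g/cm^3
Porosity = (1 - 8.10157195/8.71)*100 = 6.9854 %


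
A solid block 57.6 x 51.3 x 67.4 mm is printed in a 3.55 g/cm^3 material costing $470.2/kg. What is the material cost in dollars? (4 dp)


V = 57.6 * 51.3 * 67.4 = 199158.912 mm^3 = 199.158912 cm^3
Mass = 199.158912 * 3.55 / 1000 = 0.70701414 kg
Cost = 0.70701414 * 470.2 = 332.438 $


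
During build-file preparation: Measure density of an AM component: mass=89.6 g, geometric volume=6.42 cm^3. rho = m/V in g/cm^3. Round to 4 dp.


rho = 89.6 / 6.42 = 13.9564 g/cm^3


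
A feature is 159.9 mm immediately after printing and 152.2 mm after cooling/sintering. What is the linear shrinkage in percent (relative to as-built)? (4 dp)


Shrinkage = ((159.9-152.2)/159.9)*100 = 4.8155 %


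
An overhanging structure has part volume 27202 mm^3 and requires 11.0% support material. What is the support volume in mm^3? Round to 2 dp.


V_support = 27202 * 0.11 = 2992.22 mm^3


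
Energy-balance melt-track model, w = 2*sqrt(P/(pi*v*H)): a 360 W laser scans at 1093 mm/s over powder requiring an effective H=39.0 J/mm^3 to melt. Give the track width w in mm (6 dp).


w = 2*sqrt(360/(pi*1093*39.0)) = 0.103696 mm


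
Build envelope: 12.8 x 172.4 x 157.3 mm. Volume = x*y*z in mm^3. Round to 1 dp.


V = 12.8 * 172.4 * 157.3 = 347117.1 mm^3


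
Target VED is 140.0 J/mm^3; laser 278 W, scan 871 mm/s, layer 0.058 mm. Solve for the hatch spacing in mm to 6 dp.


h = 278 / (140.0*871*0.058) = 0.039307 mm


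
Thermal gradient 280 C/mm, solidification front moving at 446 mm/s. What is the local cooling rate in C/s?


CR = 280 * 446 = 124880 C/s


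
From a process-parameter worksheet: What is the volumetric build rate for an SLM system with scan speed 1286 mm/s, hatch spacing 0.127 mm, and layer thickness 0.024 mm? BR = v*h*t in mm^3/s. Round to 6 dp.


Rate = 1286 * 0.127 * 0.024 = 3.919728 mm^3/s


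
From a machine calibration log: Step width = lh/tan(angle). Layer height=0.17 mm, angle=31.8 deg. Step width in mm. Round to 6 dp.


step = 0.17 / tan(31.8) = 0.274182 mm


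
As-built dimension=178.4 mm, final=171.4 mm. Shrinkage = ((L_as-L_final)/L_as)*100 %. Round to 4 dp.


Shrinkage = ((178.4-171.4)/178.4)*100 = 3.9238 %


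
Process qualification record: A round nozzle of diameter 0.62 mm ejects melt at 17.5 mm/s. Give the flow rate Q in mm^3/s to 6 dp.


A = pi*(0.62/2)^2 = 0.30190705 mm^2
Q = 0.30190705 * 17.5 = 5.283373 mm^3/s


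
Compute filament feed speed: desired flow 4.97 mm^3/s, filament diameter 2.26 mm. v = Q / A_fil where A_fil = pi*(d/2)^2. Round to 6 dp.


A = pi*(2.26/2)^2 = 4.0115
v = 4.97 / 4.0115 = 1.238938 mm/s


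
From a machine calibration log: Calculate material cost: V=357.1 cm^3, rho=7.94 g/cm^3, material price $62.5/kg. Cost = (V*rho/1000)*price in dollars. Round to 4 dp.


Mass = 357.1*7.94/1000 = 2.835374 kg
Cost = 2.835374 * 62.5 = 177.2109 $


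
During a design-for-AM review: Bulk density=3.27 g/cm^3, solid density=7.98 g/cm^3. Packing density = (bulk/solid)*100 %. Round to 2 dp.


Packing = (3.27/7.98)*100 = 40.98 %


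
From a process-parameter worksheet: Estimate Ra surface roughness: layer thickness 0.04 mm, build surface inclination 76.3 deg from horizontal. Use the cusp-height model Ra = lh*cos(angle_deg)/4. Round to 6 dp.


Ra = 0.04 * cos(76.3) / 4 = 0.002368 mm


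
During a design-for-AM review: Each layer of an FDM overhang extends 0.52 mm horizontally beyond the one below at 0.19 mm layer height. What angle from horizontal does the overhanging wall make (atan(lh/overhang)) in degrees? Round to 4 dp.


angle = atan(0.19/0.52) = 20.0715 degrees


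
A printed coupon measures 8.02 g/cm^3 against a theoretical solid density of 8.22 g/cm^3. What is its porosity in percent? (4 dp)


Porosity = (1-8.02/8.22)*100 = 2.4331 %


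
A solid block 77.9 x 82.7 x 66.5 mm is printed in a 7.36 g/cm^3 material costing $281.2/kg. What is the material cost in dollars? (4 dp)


V = 77.9 * 82.7 * 66.5 = 428414.945 mm^3 = 428.414945 cm^3
Mass = 428.414945 * 7.36 / 1000 = 3.153134 kg
Cost = 3.153134 * 281.2 = 886.6613 $


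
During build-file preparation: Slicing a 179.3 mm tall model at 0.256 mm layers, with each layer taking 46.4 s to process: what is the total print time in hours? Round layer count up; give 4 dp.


Layers = ceil(179.3/0.256) = 701
t = 701 * 46.4 / 3600 = 9.0351 hrs


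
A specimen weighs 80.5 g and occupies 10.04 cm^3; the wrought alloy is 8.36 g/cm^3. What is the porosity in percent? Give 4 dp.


rho_part = 80.5 / 10.04 = 8.01792829 g/cm^3
Porosity = (1 - 8.01792829/8.36)*100 = 4.0918 %


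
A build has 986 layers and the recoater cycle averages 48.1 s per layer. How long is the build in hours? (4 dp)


t = 986 * 48.1 / 3600 = 13.1741 hrs


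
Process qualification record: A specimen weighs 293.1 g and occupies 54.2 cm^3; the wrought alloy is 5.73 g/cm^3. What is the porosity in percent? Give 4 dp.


rho_part = 293.1 / 54.2 = 5.40774908 g/cm^3
Porosity = (1 - 5.40774908/5.73)*100 = 5.6239 %


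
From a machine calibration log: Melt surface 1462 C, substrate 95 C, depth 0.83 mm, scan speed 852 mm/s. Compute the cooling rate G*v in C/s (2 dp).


G = (1462-95)/0.83 = 1646.98795181 C/mm
CR = 1646.98795181 * 852 = 1403233.73 C/s


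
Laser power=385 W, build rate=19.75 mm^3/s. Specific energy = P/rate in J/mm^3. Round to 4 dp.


SE = 385 / 19.75 = 19.4937 J/mm^3


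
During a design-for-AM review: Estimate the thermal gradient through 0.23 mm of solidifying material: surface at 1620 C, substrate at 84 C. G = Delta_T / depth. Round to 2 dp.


G = (1620-84)/0.23 = 6678.26 C/mm


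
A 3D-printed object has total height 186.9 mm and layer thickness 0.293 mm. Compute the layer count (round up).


Layers = ceil(186.9/0.293) = 638


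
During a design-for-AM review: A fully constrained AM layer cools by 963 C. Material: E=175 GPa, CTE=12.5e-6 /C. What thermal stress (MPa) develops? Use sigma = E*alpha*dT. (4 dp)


sigma = 175*1000 * 12.5e-6 * 963 = 2106.5625 MPa


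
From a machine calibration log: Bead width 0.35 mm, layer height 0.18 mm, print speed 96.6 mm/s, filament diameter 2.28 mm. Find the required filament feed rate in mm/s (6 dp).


Q = 0.35 * 0.18 * 96.6 = 6.0858 mm^3/s
A_fil = pi*(2.28/2)^2 = 4.08281381 mm^2
v_feed = 6.0858 / 4.08281381 = 1.49059 mm/s


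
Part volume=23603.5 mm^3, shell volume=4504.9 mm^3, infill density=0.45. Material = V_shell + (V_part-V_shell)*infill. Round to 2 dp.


V_infill = (23603.5 - 4504.9) * 0.45 = 8594.37
V_total = 4504.9 + 8594.37 = 13099.27 mm^3


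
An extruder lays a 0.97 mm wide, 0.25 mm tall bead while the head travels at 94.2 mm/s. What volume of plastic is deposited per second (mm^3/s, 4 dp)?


Rate = 0.97 * 0.25 * 94.2 = 22.8435 mm^3/s


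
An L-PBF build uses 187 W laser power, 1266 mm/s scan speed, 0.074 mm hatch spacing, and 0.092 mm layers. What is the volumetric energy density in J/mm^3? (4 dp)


E = 187 / (1266*0.074*0.092) = 21.6964 J/mm^3


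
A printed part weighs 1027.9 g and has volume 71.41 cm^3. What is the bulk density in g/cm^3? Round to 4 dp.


rho = 1027.9 / 71.41 = 14.3943 g/cm^3


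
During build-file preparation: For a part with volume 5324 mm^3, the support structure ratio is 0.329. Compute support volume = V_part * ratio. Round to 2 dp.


V_support = 5324 * 0.329 = 1751.6 mm^3


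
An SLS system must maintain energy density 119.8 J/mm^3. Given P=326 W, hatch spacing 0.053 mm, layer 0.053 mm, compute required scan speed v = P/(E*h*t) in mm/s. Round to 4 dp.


v = 326 / (119.8*0.053*0.053) = 968.744 mm/s


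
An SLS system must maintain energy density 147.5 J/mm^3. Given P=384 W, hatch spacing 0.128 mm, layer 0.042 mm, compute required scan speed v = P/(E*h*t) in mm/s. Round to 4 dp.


v = 384 / (147.5*0.128*0.042) = 484.2615 mm/s


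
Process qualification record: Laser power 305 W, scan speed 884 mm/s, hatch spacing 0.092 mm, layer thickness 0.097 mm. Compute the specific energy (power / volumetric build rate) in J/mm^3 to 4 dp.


Build rate = 884 * 0.092 * 0.097 = 7.888816 mm^3/s
SE = 305 / 7.888816 = 38.6623 J/mm^3


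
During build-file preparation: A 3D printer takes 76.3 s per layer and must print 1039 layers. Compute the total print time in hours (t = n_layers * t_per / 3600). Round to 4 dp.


t = 1039 * 76.3 / 3600 = 22.021 hrs


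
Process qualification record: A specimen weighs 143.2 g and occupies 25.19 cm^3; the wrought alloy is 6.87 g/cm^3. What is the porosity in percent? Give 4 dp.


rho_part = 143.2 / 25.19 = 5.68479555 g/cm^3
Porosity = (1 - 5.68479555/6.87)*100 = 17.2519 %


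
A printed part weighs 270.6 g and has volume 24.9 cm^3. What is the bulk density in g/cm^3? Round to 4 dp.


rho = 270.6 / 24.9 = 10.8675 g/cm^3


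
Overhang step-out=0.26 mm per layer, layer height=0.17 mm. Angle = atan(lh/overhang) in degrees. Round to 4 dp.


angle = atan(0.17/0.26) = 33.1785 degrees


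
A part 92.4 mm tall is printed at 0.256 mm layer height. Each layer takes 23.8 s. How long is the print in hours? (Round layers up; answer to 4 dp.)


Layers = ceil(92.4/0.256) = 361
t = 361 * 23.8 / 3600 = 2.3866 hrs


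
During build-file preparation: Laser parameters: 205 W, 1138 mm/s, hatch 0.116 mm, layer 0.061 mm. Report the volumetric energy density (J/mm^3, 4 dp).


E = 205 / (1138*0.116*0.061) = 25.458 J/mm^3


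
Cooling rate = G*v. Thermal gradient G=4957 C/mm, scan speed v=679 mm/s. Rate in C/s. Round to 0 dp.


CR = 4957 * 679 = 3365803 C/s


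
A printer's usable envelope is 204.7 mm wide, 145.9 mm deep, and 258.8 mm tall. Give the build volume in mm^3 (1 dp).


V = 204.7 * 145.9 * 258.8 = 7729250.9 mm^3


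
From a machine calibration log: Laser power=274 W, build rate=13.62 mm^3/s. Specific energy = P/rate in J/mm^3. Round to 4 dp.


SE = 274 / 13.62 = 20.1175 J/mm^3


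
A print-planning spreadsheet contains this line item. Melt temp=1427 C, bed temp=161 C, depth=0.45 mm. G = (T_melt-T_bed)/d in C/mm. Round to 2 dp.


G = (1427-161)/0.45 = 2813.33 C/mm


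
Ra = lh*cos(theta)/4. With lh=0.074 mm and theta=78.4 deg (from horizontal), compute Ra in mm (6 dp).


Ra = 0.074 * cos(78.4) / 4 = 0.00372 mm


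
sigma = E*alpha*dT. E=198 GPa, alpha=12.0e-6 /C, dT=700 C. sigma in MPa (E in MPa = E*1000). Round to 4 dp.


sigma = 198*1000 * 12.0e-6 * 700 = 1663.2 MPa


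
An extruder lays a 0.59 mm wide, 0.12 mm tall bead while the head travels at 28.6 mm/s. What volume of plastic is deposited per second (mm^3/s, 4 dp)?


Rate = 0.59 * 0.12 * 28.6 = 2.0249 mm^3/s


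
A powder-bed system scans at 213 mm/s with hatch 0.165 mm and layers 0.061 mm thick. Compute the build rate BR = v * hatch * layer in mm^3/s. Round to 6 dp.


Rate = 213 * 0.165 * 0.061 = 2.143845 mm^3/s


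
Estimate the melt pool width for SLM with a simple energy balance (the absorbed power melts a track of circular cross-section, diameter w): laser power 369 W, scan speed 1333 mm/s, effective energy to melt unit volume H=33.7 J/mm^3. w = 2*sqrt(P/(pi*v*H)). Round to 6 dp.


w = 2*sqrt(369/(pi*1333*33.7)) = 0.102268 mm


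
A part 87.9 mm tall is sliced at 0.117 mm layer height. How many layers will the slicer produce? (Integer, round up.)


Layers = ceil(87.9/0.117) = 752


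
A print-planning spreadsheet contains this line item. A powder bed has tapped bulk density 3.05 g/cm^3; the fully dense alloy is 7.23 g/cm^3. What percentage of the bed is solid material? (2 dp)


Packing = (3.05/7.23)*100 = 42.19 %


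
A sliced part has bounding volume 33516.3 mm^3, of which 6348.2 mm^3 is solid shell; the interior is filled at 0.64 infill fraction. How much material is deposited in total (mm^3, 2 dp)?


V_infill = (33516.3 - 6348.2) * 0.64 = 17387.58
V_total = 6348.2 + 17387.58 = 23735.78 mm^3


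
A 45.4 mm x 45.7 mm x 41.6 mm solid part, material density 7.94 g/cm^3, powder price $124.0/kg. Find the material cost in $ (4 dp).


V = 45.4 * 45.7 * 41.6 = 86310.848 mm^3 = 86.310848 cm^3
Mass = 86.310848 * 7.94 / 1000 = 0.68530813 kg
Cost = 0.68530813 * 124.0 = 84.9782 $


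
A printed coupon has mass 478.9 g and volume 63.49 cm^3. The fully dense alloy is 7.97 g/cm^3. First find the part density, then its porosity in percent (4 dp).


rho_part = 478.9 / 63.49 = 7.54292014 g/cm^3
Porosity = (1 - 7.54292014/7.97)*100 = 5.3586 %


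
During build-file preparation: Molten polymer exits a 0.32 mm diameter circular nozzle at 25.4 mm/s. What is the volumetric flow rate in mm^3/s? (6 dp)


A = pi*(0.32/2)^2 = 0.08042477 mm^2
Q = 0.08042477 * 25.4 = 2.042789 mm^3/s


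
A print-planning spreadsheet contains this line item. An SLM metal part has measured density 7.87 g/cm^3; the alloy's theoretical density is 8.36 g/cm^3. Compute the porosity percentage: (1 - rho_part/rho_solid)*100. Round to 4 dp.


Porosity = (1-7.87/8.36)*100 = 5.8612 %


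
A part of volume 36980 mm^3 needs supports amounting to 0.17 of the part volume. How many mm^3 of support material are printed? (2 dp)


V_support = 36980 * 0.17 = 6286.6 mm^3


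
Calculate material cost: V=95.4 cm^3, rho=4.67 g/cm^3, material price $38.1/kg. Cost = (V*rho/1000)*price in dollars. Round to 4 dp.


Mass = 95.4*4.67/1000 = 0.445518 kg
Cost = 0.445518 * 38.1 = 16.9742 $


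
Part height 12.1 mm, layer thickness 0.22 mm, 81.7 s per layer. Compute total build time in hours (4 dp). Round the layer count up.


Layers = ceil(12.1/0.22) = 55
t = 55 * 81.7 / 3600 = 1.2482 hrs


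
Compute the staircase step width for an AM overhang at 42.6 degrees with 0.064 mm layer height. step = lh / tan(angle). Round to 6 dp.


step = 0.064 / tan(42.6) = 0.069599 mm


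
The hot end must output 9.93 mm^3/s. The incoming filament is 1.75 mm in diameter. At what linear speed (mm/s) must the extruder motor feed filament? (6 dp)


A = pi*(1.75/2)^2 = 2.405282
v = 9.93 / 2.405282 = 4.128414 mm/s


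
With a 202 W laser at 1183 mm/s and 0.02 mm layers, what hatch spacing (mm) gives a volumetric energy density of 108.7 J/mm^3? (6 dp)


h = 202 / (108.7*1183*0.02) = 0.078543 mm


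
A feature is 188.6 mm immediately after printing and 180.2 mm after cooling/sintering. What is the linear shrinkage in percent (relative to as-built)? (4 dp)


Shrinkage = ((188.6-180.2)/188.6)*100 = 4.4539 %


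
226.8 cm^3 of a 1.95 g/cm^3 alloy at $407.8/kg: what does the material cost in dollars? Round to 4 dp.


Mass = 226.8*1.95/1000 = 0.44226 kg
Cost = 0.44226 * 407.8 = 180.3536 $


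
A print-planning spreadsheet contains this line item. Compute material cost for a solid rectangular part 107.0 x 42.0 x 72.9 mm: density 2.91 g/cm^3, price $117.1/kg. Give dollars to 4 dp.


V = 107.0 * 42.0 * 72.9 = 327612.6 mm^3 = 327.6126 cm^3
Mass = 327.6126 * 2.91 / 1000 = 0.95335267 kg
Cost = 0.95335267 * 117.1 = 111.6376 $


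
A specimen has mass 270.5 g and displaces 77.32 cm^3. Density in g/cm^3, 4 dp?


rho = 270.5 / 77.32 = 3.4984 g/cm^3


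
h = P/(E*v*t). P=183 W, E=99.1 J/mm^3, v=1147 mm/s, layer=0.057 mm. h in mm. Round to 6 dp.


h = 183 / (99.1*1147*0.057) = 0.028245 mm


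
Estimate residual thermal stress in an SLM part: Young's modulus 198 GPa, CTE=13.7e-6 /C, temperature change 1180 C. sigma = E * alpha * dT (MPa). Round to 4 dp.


sigma = 198*1000 * 13.7e-6 * 1180 = 3200.868 MPa


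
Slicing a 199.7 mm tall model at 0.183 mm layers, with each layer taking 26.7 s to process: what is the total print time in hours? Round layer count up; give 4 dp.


Layers = ceil(199.7/0.183) = 1092
t = 1092 * 26.7 / 3600 = 8.099 hrs


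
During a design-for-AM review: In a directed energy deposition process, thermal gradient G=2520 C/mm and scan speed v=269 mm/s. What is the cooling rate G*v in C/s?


CR = 2520 * 269 = 677880 C/s


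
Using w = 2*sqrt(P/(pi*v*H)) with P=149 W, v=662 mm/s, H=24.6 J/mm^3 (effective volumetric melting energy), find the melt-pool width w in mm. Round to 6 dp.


w = 2*sqrt(149/(pi*662*24.6)) = 0.107932 mm


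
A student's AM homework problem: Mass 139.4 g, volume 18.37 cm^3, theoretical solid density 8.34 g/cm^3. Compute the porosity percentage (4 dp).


rho_part = 139.4 / 18.37 = 7.58845944 g/cm^3
Porosity = (1 - 7.58845944/8.34)*100 = 9.0113 %


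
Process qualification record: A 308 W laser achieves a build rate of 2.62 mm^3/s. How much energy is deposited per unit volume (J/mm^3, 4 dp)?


SE = 308 / 2.62 = 117.5573 J/mm^3


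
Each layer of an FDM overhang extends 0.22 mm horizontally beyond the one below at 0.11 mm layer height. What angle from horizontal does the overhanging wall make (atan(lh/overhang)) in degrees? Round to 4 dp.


angle = atan(0.11/0.22) = 26.5651 degrees


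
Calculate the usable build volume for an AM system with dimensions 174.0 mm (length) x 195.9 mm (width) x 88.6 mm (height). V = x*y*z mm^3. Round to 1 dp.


V = 174.0 * 195.9 * 88.6 = 3020072.8 mm^3


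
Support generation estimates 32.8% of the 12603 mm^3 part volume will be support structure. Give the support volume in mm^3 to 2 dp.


V_support = 12603 * 0.328 = 4133.78 mm^3


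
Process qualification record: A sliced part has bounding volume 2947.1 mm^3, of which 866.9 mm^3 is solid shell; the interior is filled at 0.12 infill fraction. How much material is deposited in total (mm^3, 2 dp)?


V_infill = (2947.1 - 866.9) * 0.12 = 249.62
V_total = 866.9 + 249.62 = 1116.52 mm^3


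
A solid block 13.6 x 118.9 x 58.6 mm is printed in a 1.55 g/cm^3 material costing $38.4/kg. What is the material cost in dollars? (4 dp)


V = 13.6 * 118.9 * 58.6 = 94758.544 mm^3 = 94.758544 cm^3
Mass = 94.758544 * 1.55 / 1000 = 0.14687574 kg
Cost = 0.14687574 * 38.4 = 5.64 $


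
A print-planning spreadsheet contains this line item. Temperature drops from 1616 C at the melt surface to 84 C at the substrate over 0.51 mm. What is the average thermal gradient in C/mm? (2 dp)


G = (1616-84)/0.51 = 3003.92 C/mm


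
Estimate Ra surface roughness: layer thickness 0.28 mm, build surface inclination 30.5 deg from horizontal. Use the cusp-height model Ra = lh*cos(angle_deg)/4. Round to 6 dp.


Ra = 0.28 * cos(30.5) / 4 = 0.060314 mm


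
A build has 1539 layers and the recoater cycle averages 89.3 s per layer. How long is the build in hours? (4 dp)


t = 1539 * 89.3 / 3600 = 38.1758 hrs


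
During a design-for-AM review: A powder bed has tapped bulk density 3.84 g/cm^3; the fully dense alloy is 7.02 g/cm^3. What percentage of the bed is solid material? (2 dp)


Packing = (3.84/7.02)*100 = 54.7 %


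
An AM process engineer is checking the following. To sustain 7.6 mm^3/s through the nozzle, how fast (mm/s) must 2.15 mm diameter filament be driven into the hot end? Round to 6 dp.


A = pi*(2.15/2)^2 = 3.630503
v = 7.6 / 3.630503 = 2.093374 mm/s


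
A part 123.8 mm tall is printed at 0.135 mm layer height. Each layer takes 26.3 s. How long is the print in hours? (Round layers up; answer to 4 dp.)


Layers = ceil(123.8/0.135) = 918
t = 918 * 26.3 / 3600 = 6.7065 hrs


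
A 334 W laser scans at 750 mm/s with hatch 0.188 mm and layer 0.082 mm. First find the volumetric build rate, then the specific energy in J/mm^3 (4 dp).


Build rate = 750 * 0.188 * 0.082 = 11.562 mm^3/s
SE = 334 / 11.562 = 28.8877 J/mm^3


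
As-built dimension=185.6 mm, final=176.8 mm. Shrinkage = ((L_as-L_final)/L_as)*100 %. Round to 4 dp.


Shrinkage = ((185.6-176.8)/185.6)*100 = 4.7414 %


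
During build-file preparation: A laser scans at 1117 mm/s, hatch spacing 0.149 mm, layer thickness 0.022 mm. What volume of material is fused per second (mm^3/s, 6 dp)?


Rate = 1117 * 0.149 * 0.022 = 3.661526 mm^3/s


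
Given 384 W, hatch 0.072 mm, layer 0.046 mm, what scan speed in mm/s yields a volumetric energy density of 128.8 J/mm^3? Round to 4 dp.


v = 384 / (128.8*0.072*0.046) = 900.171 mm/s


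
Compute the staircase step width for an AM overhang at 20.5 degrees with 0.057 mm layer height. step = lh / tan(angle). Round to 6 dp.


step = 0.057 / tan(20.5) = 0.152453 mm


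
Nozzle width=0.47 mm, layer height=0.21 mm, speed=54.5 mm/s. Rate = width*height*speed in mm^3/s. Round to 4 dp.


Rate = 0.47 * 0.21 * 54.5 = 5.3792 mm^3/s
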